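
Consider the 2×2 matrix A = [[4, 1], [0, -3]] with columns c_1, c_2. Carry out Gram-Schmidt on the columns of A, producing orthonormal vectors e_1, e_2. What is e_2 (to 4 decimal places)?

e_2 = (0.0000, -1.0000)

c_1 = (4, 0); ‖c_1‖ = 4.0000, so e_1 = (1.0000, 0.0000).
e_1·c_2 = 1.0000·1 + 0.0000·(-3) = 1.0000.
u_2 = c_2 − 1.0000·e_1 = (0.0000, -3.0000).
‖u_2‖ = 3.0000, so e_2 = (0.0000, -1.0000).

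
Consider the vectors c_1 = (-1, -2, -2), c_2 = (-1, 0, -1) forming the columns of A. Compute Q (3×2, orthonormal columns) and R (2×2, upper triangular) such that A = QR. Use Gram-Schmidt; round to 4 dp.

c_1 = (-1, -2, -2); ‖c_1‖ = 3.0000, so e_1 = (-0.3333, -0.6667, -0.6667).
e_1·c_2 = (-0.3333)·(-1) + (-0.6667)·0 + (-0.6667)·(-1) = 1.0000.
u_2 = c_2 − 1.0000·e_1 = (-0.6667, 0.6667, -0.3333).
‖u_2‖ = 1.0000, so e_2 = (-0.6667, 0.6667, -0.3333).

Q = [[-0.3333, -0.6667], [-0.6667, 0.6667], [-0.6667, -0.3333]], R = [[3.0000, 1.0000], [0.0000, 1.0000]]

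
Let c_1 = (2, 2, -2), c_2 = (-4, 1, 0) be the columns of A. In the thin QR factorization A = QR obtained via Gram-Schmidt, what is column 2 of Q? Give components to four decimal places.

e_2 = (-0.8018, 0.5345, -0.2673)

c_1 = (2, 2, -2); ‖c_1‖ = 3.4641, so e_1 = (0.5774, 0.5774, -0.5774).
e_1·c_2 = 0.5774·(-4) + 0.5774·1 + (-0.5774)·0 = -1.7321.
u_2 = c_2 + 1.7321·e_1 = (-3.0000, 2.0000, -1.0000).
‖u_2‖ = 3.7417, so e_2 = (-0.8018, 0.5345, -0.2673).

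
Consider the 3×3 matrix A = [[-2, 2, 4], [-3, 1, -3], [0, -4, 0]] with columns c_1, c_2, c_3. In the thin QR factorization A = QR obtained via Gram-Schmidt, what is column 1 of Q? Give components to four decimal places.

c_1 = (-2, -3, 0); ‖c_1‖ = 3.6056, so e_1 = (-0.5547, -0.8321, 0.0000).

e_1 = (-0.5547, -0.8321, 0.0000)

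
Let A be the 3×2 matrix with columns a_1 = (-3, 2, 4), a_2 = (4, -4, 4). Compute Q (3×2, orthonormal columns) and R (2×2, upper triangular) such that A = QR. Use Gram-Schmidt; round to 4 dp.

e_1 = a_1/‖a_1‖ = (-3, 2, 4)/5.3852 = (-0.5571, 0.3714, 0.7428).
r_{12} = e_1·a_2 = -0.7428.
u_2 = a_2 + 0.7428·e_1 = (3.5862, -3.7241, 4.5517).
‖u_2‖ = 6.8883, so e_2 = (0.5206, -0.5406, 0.6608).

Q = [[-0.5571, 0.5206], [0.3714, -0.5406], [0.7428, 0.6608]], R = [[5.3852, -0.7428], [0.0000, 6.8883]]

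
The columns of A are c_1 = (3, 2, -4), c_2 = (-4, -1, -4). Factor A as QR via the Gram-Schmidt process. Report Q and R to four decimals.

c_1 = (3, 2, -4); ‖c_1‖ = 5.3852, so e_1 = (0.5571, 0.3714, -0.7428).
e_1·c_2 = 0.5571·(-4) + 0.3714·(-1) + (-0.7428)·(-4) = 0.3714.
u_2 = c_2 − 0.3714·e_1 = (-4.2069, -1.1379, -3.7241).
‖u_2‖ = 5.7325, so e_2 = (-0.7339, -0.1985, -0.6496).

Q = [[0.5571, -0.7339], [0.3714, -0.1985], [-0.7428, -0.6496]], R = [[5.3852, 0.3714], [0.0000, 5.7325]]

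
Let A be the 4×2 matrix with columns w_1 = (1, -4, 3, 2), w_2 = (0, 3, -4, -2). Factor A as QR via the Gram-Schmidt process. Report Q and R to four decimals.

Q = [[0.1826, 0.5512], [-0.7303, -0.4331], [0.5477, -0.7087], [0.3651, -0.0787]], R = [[5.4772, -5.1121], [0.0000, 1.6931]]

q_1 = w_1/‖w_1‖ = (1, -4, 3, 2)/5.4772 = (0.1826, -0.7303, 0.5477, 0.3651).
r_{12} = q_1·w_2 = -5.1121.
u_2 = w_2 + 5.1121·q_1 = (0.9333, -0.7333, -1.2000, -0.1333).
‖u_2‖ = 1.6931, so q_2 = (0.5512, -0.4331, -0.7087, -0.0787).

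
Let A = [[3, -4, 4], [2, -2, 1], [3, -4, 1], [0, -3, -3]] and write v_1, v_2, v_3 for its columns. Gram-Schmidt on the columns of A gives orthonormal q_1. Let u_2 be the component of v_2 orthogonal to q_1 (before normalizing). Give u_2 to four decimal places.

q_1 = v_1/‖v_1‖ = (3, 2, 3, 0)/4.6904 = (0.6396, 0.4264, 0.6396, 0.0000).
r_{12} = q_1·v_2 = -5.9696.
u_2 = v_2 + 5.9696·q_1 = (-0.1818, 0.5455, -0.1818, -3.0000).

u_2 = (-0.1818, 0.5455, -0.1818, -3.0000)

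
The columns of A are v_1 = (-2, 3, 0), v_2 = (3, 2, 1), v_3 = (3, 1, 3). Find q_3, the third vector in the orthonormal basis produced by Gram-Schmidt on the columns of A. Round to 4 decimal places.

q_1 = v_1/‖v_1‖ = (-2, 3, 0)/3.6056 = (-0.5547, 0.8321, 0.0000).
r_{12} = q_1·v_2 = 0.0000.
u_2 = v_2 + 0.0000·q_1 = (3.0000, 2.0000, 1.0000).
‖u_2‖ = 3.7417, so q_2 = (0.8018, 0.5345, 0.2673).
r_{13} = q_1·v_3 = -0.8321; r_{23} = q_2·v_3 = 3.7417.
u_3 = v_3 + 0.8321·q_1 − 3.7417·q_2 = (-0.4615, -0.3077, 2.0000).
‖u_3‖ = 2.0755, so q_3 = (-0.2224, -0.1482, 0.9636).

q_3 = (-0.2224, -0.1482, 0.9636)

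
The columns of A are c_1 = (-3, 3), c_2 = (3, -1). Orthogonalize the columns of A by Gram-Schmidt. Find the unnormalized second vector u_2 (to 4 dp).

u_2 = (1.0000, 1.0000)

q_1 = c_1/‖c_1‖ = (-3, 3)/4.2426 = (-0.7071, 0.7071).
r_{12} = q_1·c_2 = -2.8284.
u_2 = c_2 + 2.8284·q_1 = (1.0000, 1.0000).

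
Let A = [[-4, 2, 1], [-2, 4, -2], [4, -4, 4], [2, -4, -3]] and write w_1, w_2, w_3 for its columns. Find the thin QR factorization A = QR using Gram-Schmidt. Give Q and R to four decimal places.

w_1 = (-4, -2, 4, 2); ‖w_1‖ = 6.3246, so q_1 = (-0.6325, -0.3162, 0.6325, 0.3162).
q_1·w_2 = (-0.6325)·2 + (-0.3162)·4 + 0.6325·(-4) + 0.3162·(-4) = -6.3246.
u_2 = w_2 + 6.3246·q_1 = (-2.0000, 2.0000, 0.0000, -2.0000).
‖u_2‖ = 3.4641, so q_2 = (-0.5774, 0.5774, 0.0000, -0.5774).
q_1·w_3 = (-0.6325)·1 + (-0.3162)·(-2) + 0.6325·4 + 0.3162·(-3) = 1.5811; q_2·w_3 = (-0.5774)·1 + 0.5774·(-2) + 0.0000·4 + (-0.5774)·(-3) = 0.0000.
u_3 = w_3 − 1.5811·q_1 + 0.0000·q_2 = (2.0000, -1.5000, 3.0000, -3.5000).
‖u_3‖ = 5.2440, so q_3 = (0.3814, -0.2860, 0.5721, -0.6674).

Q = [[-0.6325, -0.5774, 0.3814], [-0.3162, 0.5774, -0.2860], [0.6325, 0.0000, 0.5721], [0.3162, -0.5774, -0.6674]], R = [[6.3246, -6.3246, 1.5811], [0.0000, 3.4641, 0.0000], [0.0000, 0.0000, 5.2440]]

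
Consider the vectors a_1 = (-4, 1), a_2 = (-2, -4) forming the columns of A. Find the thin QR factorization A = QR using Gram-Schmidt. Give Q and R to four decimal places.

Q = [[-0.9701, -0.2425], [0.2425, -0.9701]], R = [[4.1231, 0.9701], [0.0000, 4.3656]]

e_1 = a_1/‖a_1‖ = (-4, 1)/4.1231 = (-0.9701, 0.2425).
r_{12} = e_1·a_2 = 0.9701.
u_2 = a_2 − 0.9701·e_1 = (-1.0588, -4.2353).
‖u_2‖ = 4.3656, so e_2 = (-0.2425, -0.9701).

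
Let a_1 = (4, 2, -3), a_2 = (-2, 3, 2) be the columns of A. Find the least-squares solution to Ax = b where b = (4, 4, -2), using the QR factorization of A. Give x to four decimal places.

a_1 = (4, 2, -3); ‖a_1‖ = 5.3852, so e_1 = (0.7428, 0.3714, -0.5571).
e_1·a_2 = 0.7428·(-2) + 0.3714·3 + (-0.5571)·2 = -1.4856.
u_2 = a_2 + 1.4856·e_1 = (-0.8966, 3.5517, 1.1724).
‖u_2‖ = 3.8462, so e_2 = (-0.2331, 0.9234, 0.3048).
Qᵀb = (5.5709, 2.1517).
Back-substitute: x_2 = 2.1517/3.8462 = 0.5594.
x_1 = (5.5709 + 1.4856·0.5594)/5.3852 = 1.1888.

x = (1.1888, 0.5594)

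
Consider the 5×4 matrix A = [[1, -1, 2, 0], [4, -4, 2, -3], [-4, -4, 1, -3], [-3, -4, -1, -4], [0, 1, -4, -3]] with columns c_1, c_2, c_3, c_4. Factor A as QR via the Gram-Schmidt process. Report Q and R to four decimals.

e_1 = c_1/‖c_1‖ = (1, 4, -4, -3, 0)/6.4807 = (0.1543, 0.6172, -0.6172, -0.4629, 0.0000).
r_{12} = e_1·c_2 = 1.6973.
u_2 = c_2 − 1.6973·e_1 = (-1.2619, -5.0476, -2.9524, -3.2143, 1.0000).
‖u_2‖ = 6.8643, so e_2 = (-0.1838, -0.7353, -0.4301, -0.4683, 0.1457).
r_{13} = e_1·c_3 = 1.3887; r_{23} = e_2·c_3 = -2.3829.
u_3 = c_3 − 1.3887·e_1 + 2.3829·e_2 = (1.3477, -0.6094, 0.8322, -1.4730, -3.6529).
‖u_3‖ = 4.2887, so e_3 = (0.3142, -0.1421, 0.1941, -0.3435, -0.8517).
r_{14} = e_1·c_4 = 1.8516; r_{24} = e_2·c_4 = 4.9323; r_{34} = e_3·c_4 = 3.7731.
u_4 = c_4 − 1.8516·e_1 − 4.9323·e_2 − 3.7731·e_3 = (-0.5646, 0.0202, -0.4679, 0.4626, -0.5048).
‖u_4‖ = 1.0035, so e_4 = (-0.5626, 0.0201, -0.4663, 0.4610, -0.5031).

Q = [[0.1543, -0.1838, 0.3142, -0.5626], [0.6172, -0.7353, -0.1421, 0.0201], [-0.6172, -0.4301, 0.1941, -0.4663], [-0.4629, -0.4683, -0.3435, 0.4610], [0.0000, 0.1457, -0.8517, -0.5031]], R = [[6.4807, 1.6973, 1.3887, 1.8516], [0.0000, 6.8643, -2.3829, 4.9323], [0.0000, 0.0000, 4.2887, 3.7731], [0.0000, 0.0000, 0.0000, 1.0035]]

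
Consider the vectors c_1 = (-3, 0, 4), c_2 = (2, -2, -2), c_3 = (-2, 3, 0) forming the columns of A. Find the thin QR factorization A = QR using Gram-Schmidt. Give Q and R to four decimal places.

Q = [[-0.6000, 0.1569, -0.7845], [0.0000, -0.9806, -0.1961], [0.8000, 0.1177, -0.5883]], R = [[5.0000, -2.8000, 1.2000], [0.0000, 2.0396, -3.2555], [0.0000, 0.0000, 0.9806]]

q_1 = c_1/‖c_1‖ = (-3, 0, 4)/5.0000 = (-0.6000, 0.0000, 0.8000).
r_{12} = q_1·c_2 = -2.8000.
u_2 = c_2 + 2.8000·q_1 = (0.3200, -2.0000, 0.2400).
‖u_2‖ = 2.0396, so q_2 = (0.1569, -0.9806, 0.1177).
r_{13} = q_1·c_3 = 1.2000; r_{23} = q_2·c_3 = -3.2555.
u_3 = c_3 − 1.2000·q_1 + 3.2555·q_2 = (-0.7692, -0.1923, -0.5769).
‖u_3‖ = 0.9806, so q_3 = (-0.7845, -0.1961, -0.5883).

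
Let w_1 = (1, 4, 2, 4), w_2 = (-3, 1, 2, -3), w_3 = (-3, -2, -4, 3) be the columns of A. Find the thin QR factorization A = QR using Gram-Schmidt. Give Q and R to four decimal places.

w_1 = (1, 4, 2, 4); ‖w_1‖ = 6.0828, so e_1 = (0.1644, 0.6576, 0.3288, 0.6576).
e_1·w_2 = 0.1644·(-3) + 0.6576·1 + 0.3288·2 + 0.6576·(-3) = -1.1508.
u_2 = w_2 + 1.1508·e_1 = (-2.8108, 1.7568, 2.3784, -2.2432).
‖u_2‖ = 4.6557, so e_2 = (-0.6037, 0.3773, 0.5109, -0.4818).
e_1·w_3 = 0.1644·(-3) + 0.6576·(-2) + 0.3288·(-4) + 0.6576·3 = -1.1508; e_2·w_3 = (-0.6037)·(-3) + 0.3773·(-2) + 0.5109·(-4) + (-0.4818)·3 = -2.4323.
u_3 = w_3 + 1.1508·e_1 + 2.4323·e_2 = (-4.2793, -0.3254, -2.3791, 2.5848).
‖u_3‖ = 5.5461, so e_3 = (-0.7716, -0.0587, -0.4290, 0.4661).

Q = [[0.1644, -0.6037, -0.7716], [0.6576, 0.3773, -0.0587], [0.3288, 0.5109, -0.4290], [0.6576, -0.4818, 0.4661]], R = [[6.0828, -1.1508, -1.1508], [0.0000, 4.6557, -2.4323], [0.0000, 0.0000, 5.5461]]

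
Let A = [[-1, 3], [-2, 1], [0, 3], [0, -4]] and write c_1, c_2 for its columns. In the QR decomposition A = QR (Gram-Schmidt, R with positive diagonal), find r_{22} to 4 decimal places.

q_1 = c_1/‖c_1‖ = (-1, -2, 0, 0)/2.2361 = (-0.4472, -0.8944, 0.0000, 0.0000).
r_{12} = q_1·c_2 = -2.2361.
u_2 = c_2 + 2.2361·q_1 = (2.0000, -1.0000, 3.0000, -4.0000).
r_{22} = ‖u_2‖ = 5.4772.

r_{22} = 5.4772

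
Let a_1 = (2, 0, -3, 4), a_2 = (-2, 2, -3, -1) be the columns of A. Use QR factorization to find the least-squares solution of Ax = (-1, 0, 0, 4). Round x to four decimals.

e_1 = a_1/‖a_1‖ = (2, 0, -3, 4)/5.3852 = (0.3714, 0.0000, -0.5571, 0.7428).
r_{12} = e_1·a_2 = 0.1857.
u_2 = a_2 − 0.1857·e_1 = (-2.0690, 2.0000, -2.8966, -1.1379).
‖u_2‖ = 4.2386, so e_2 = (-0.4881, 0.4719, -0.6834, -0.2685).
Qᵀb = (2.5997, -0.5858).
Back-substitute: x_2 = -0.5858/4.2386 = -0.1382.
x_1 = (2.5997 − 0.1857·(-0.1382))/5.3852 = 0.4875.

x = (0.4875, -0.1382)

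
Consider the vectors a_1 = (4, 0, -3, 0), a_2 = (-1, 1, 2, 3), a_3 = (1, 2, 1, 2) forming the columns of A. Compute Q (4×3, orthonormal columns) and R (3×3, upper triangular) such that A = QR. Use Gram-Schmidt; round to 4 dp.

Q = [[0.8000, 0.1809, 0.2357], [0.0000, 0.3015, 0.8251], [-0.6000, 0.2412, 0.3143], [0.0000, 0.9045, -0.4060]], R = [[5.0000, -2.0000, 0.2000], [0.0000, 3.3166, 2.8342], [0.0000, 0.0000, 1.3883]]

e_1 = a_1/‖a_1‖ = (4, 0, -3, 0)/5.0000 = (0.8000, 0.0000, -0.6000, 0.0000).
r_{12} = e_1·a_2 = -2.0000.
u_2 = a_2 + 2.0000·e_1 = (0.6000, 1.0000, 0.8000, 3.0000).
‖u_2‖ = 3.3166, so e_2 = (0.1809, 0.3015, 0.2412, 0.9045).
r_{13} = e_1·a_3 = 0.2000; r_{23} = e_2·a_3 = 2.8342.
u_3 = a_3 − 0.2000·e_1 − 2.8342·e_2 = (0.3273, 1.1455, 0.4364, -0.5636).
‖u_3‖ = 1.3883, so e_3 = (0.2357, 0.8251, 0.3143, -0.4060).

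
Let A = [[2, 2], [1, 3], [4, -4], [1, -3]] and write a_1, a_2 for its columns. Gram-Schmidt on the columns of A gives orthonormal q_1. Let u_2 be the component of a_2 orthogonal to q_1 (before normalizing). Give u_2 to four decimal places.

a_1 = (2, 1, 4, 1); ‖a_1‖ = 4.6904, so q_1 = (0.4264, 0.2132, 0.8528, 0.2132).
q_1·a_2 = 0.4264·2 + 0.2132·3 + 0.8528·(-4) + 0.2132·(-3) = -2.5584.
u_2 = a_2 + 2.5584·q_1 = (3.0909, 3.5455, -1.8182, -2.4545).

u_2 = (3.0909, 3.5455, -1.8182, -2.4545)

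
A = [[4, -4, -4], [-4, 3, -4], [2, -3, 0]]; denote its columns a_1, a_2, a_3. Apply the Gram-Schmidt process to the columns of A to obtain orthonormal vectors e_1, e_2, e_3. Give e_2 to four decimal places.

e_2 = (-0.1617, -0.5659, -0.8085)

e_1 = a_1/‖a_1‖ = (4, -4, 2)/6.0000 = (0.6667, -0.6667, 0.3333).
r_{12} = e_1·a_2 = -5.6667.
u_2 = a_2 + 5.6667·e_1 = (-0.2222, -0.7778, -1.1111).
‖u_2‖ = 1.3744, so e_2 = (-0.1617, -0.5659, -0.8085).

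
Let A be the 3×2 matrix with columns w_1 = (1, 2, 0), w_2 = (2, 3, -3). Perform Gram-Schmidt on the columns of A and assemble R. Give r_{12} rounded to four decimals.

r_{12} = 3.5777

w_1 = (1, 2, 0); ‖w_1‖ = 2.2361, so q_1 = (0.4472, 0.8944, 0.0000).
r_{12} = q_1·w_2 = 3.5777.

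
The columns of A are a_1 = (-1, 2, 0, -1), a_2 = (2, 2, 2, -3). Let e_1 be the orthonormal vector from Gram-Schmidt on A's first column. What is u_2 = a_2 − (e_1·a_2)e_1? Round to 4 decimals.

u_2 = (2.8333, 0.3333, 2.0000, -2.1667)

e_1 = a_1/‖a_1‖ = (-1, 2, 0, -1)/2.4495 = (-0.4082, 0.8165, 0.0000, -0.4082).
r_{12} = e_1·a_2 = 2.0412.
u_2 = a_2 − 2.0412·e_1 = (2.8333, 0.3333, 2.0000, -2.1667).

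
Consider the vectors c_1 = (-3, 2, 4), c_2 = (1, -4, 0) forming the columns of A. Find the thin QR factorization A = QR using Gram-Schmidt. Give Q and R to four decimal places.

c_1 = (-3, 2, 4); ‖c_1‖ = 5.3852, so q_1 = (-0.5571, 0.3714, 0.7428).
q_1·c_2 = (-0.5571)·1 + 0.3714·(-4) + 0.7428·0 = -2.0426.
u_2 = c_2 + 2.0426·q_1 = (-0.1379, -3.2414, 1.5172).
‖u_2‖ = 3.5816, so q_2 = (-0.0385, -0.9050, 0.4236).

Q = [[-0.5571, -0.0385], [0.3714, -0.9050], [0.7428, 0.4236]], R = [[5.3852, -2.0426], [0.0000, 3.5816]]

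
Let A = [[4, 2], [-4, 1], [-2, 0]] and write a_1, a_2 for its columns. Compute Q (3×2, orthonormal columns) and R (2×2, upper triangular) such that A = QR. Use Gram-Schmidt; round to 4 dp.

a_1 = (4, -4, -2); ‖a_1‖ = 6.0000, so q_1 = (0.6667, -0.6667, -0.3333).
q_1·a_2 = 0.6667·2 + (-0.6667)·1 + (-0.3333)·0 = 0.6667.
u_2 = a_2 − 0.6667·q_1 = (1.5556, 1.4444, 0.2222).
‖u_2‖ = 2.1344, so q_2 = (0.7288, 0.6768, 0.1041).

Q = [[0.6667, 0.7288], [-0.6667, 0.6768], [-0.3333, 0.1041]], R = [[6.0000, 0.6667], [0.0000, 2.1344]]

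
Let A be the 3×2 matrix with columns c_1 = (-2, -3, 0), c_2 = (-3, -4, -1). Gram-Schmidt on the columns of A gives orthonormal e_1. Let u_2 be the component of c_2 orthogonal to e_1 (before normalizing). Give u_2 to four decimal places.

c_1 = (-2, -3, 0); ‖c_1‖ = 3.6056, so e_1 = (-0.5547, -0.8321, 0.0000).
e_1·c_2 = (-0.5547)·(-3) + (-0.8321)·(-4) + 0.0000·(-1) = 4.9923.
u_2 = c_2 − 4.9923·e_1 = (-0.2308, 0.1538, -1.0000).

u_2 = (-0.2308, 0.1538, -1.0000)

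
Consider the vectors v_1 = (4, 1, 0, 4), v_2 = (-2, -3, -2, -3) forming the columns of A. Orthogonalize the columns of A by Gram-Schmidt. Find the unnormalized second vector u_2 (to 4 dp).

v_1 = (4, 1, 0, 4); ‖v_1‖ = 5.7446, so e_1 = (0.6963, 0.1741, 0.0000, 0.6963).
e_1·v_2 = 0.6963·(-2) + 0.1741·(-3) + 0.0000·(-2) + 0.6963·(-3) = -4.0038.
u_2 = v_2 + 4.0038·e_1 = (0.7879, -2.3030, -2.0000, -0.2121).

u_2 = (0.7879, -2.3030, -2.0000, -0.2121)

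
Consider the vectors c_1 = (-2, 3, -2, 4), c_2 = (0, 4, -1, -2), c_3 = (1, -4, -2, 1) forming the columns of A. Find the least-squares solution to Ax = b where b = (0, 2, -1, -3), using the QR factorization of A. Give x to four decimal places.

x = (-0.2552, 0.9475, 0.2104)

q_1 = c_1/‖c_1‖ = (-2, 3, -2, 4)/5.7446 = (-0.3482, 0.5222, -0.3482, 0.6963).
r_{12} = q_1·c_2 = 1.0445.
u_2 = c_2 − 1.0445·q_1 = (0.3636, 3.4545, -0.6364, -2.7273).
‖u_2‖ = 4.4620, so q_2 = (0.0815, 0.7742, -0.1426, -0.6112).
r_{13} = q_1·c_3 = -1.0445; r_{23} = q_2·c_3 = -3.3414.
u_3 = c_3 + 1.0445·q_1 + 3.3414·q_2 = (0.9087, -0.8676, -2.8402, -0.3151).
‖u_3‖ = 3.1216, so q_3 = (0.2911, -0.2779, -0.9099, -0.1009).
Qᵀb = (-0.6963, 3.5247, 0.6568).
Back-substitute: x_3 = 0.6568/3.1216 = 0.2104.
x_2 = (3.5247 + 3.3414·0.2104)/4.4620 = 0.9475.
x_1 = (-0.6963 − 1.0445·0.9475 + 1.0445·0.2104)/5.7446 = -0.2552.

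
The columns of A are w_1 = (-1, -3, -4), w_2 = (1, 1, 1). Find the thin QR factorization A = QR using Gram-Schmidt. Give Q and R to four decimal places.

Q = [[-0.1961, 0.9435], [-0.5883, 0.1048], [-0.7845, -0.3145]], R = [[5.0990, -1.5689], [0.0000, 0.7338]]

w_1 = (-1, -3, -4); ‖w_1‖ = 5.0990, so e_1 = (-0.1961, -0.5883, -0.7845).
e_1·w_2 = (-0.1961)·1 + (-0.5883)·1 + (-0.7845)·1 = -1.5689.
u_2 = w_2 + 1.5689·e_1 = (0.6923, 0.0769, -0.2308).
‖u_2‖ = 0.7338, so e_2 = (0.9435, 0.1048, -0.3145).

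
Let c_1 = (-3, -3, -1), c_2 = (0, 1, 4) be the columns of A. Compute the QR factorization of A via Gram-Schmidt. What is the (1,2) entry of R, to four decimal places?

c_1 = (-3, -3, -1); ‖c_1‖ = 4.3589, so q_1 = (-0.6882, -0.6882, -0.2294).
r_{12} = q_1·c_2 = -1.6059.

r_{12} = -1.6059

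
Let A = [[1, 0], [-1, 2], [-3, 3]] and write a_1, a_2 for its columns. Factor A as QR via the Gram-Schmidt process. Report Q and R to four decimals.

e_1 = a_1/‖a_1‖ = (1, -1, -3)/3.3166 = (0.3015, -0.3015, -0.9045).
r_{12} = e_1·a_2 = -3.3166.
u_2 = a_2 + 3.3166·e_1 = (1.0000, 1.0000, 0.0000).
‖u_2‖ = 1.4142, so e_2 = (0.7071, 0.7071, 0.0000).

Q = [[0.3015, 0.7071], [-0.3015, 0.7071], [-0.9045, 0.0000]], R = [[3.3166, -3.3166], [0.0000, 1.4142]]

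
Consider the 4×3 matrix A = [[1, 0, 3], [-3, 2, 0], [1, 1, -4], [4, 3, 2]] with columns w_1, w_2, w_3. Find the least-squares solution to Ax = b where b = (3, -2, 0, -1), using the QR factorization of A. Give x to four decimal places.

x = (0.3069, -0.6841, 0.2145)

e_1 = w_1/‖w_1‖ = (1, -3, 1, 4)/5.1962 = (0.1925, -0.5774, 0.1925, 0.7698).
r_{12} = e_1·w_2 = 1.3472.
u_2 = w_2 − 1.3472·e_1 = (-0.2593, 2.7778, 0.7407, 1.9630).
‖u_2‖ = 3.4907, so e_2 = (-0.0743, 0.7958, 0.2122, 0.5623).
r_{13} = e_1·w_3 = 1.3472; r_{23} = e_2·w_3 = 0.0531.
u_3 = w_3 − 1.3472·e_1 − 0.0531·e_2 = (2.7447, 0.7356, -4.2705, 0.9331).
‖u_3‖ = 5.2137, so e_3 = (0.5264, 0.1411, -0.8191, 0.1790).
Qᵀb = (0.9623, -2.3767, 1.1182).
Back-substitute: x_3 = 1.1182/5.2137 = 0.2145.
x_2 = (-2.3767 − 0.0531·0.2145)/3.4907 = -0.6841.
x_1 = (0.9623 − 1.3472·(-0.6841) − 1.3472·0.2145)/5.1962 = 0.3069.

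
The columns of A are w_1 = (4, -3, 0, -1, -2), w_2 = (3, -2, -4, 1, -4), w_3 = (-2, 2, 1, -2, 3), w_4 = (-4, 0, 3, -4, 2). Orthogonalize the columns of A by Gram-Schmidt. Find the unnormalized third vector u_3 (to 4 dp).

u_3 = (0.2278, 0.4583, -1.0662, -1.6530, 0.5947)

q_1 = w_1/‖w_1‖ = (4, -3, 0, -1, -2)/5.4772 = (0.7303, -0.5477, 0.0000, -0.1826, -0.3651).
r_{12} = q_1·w_2 = 4.5644.
u_2 = w_2 − 4.5644·q_1 = (-0.3333, 0.5000, -4.0000, 1.8333, -2.3333).
‖u_2‖ = 5.0166, so q_2 = (-0.0664, 0.0997, -0.7973, 0.3655, -0.4651).
r_{13} = q_1·w_3 = -3.2863; r_{23} = q_2·w_3 = -2.5914.
u_3 = w_3 + 3.2863·q_1 + 2.5914·q_2 = (0.2278, 0.4583, -1.0662, -1.6530, 0.5947).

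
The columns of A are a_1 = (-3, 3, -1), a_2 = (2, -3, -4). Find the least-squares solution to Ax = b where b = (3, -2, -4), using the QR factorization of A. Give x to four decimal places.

x = (-0.0256, 0.9558)

e_1 = a_1/‖a_1‖ = (-3, 3, -1)/4.3589 = (-0.6882, 0.6882, -0.2294).
r_{12} = e_1·a_2 = -2.5236.
u_2 = a_2 + 2.5236·e_1 = (0.2632, -1.2632, -4.5789).
‖u_2‖ = 4.7573, so e_2 = (0.0553, -0.2655, -0.9625).
Qᵀb = (-2.5236, 4.5471).
Back-substitute: x_2 = 4.5471/4.7573 = 0.9558.
x_1 = (-2.5236 + 2.5236·0.9558)/4.3589 = -0.0256.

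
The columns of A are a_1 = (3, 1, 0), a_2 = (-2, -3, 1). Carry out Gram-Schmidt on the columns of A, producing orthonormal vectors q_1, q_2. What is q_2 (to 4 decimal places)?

q_1 = a_1/‖a_1‖ = (3, 1, 0)/3.1623 = (0.9487, 0.3162, 0.0000).
r_{12} = q_1·a_2 = -2.8460.
u_2 = a_2 + 2.8460·q_1 = (0.7000, -2.1000, 1.0000).
‖u_2‖ = 2.4290, so q_2 = (0.2882, -0.8646, 0.4117).

q_2 = (0.2882, -0.8646, 0.4117)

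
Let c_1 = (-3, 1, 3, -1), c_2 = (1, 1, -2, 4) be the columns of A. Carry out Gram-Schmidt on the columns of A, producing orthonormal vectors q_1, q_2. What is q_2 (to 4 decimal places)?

q_1 = c_1/‖c_1‖ = (-3, 1, 3, -1)/4.4721 = (-0.6708, 0.2236, 0.6708, -0.2236).
r_{12} = q_1·c_2 = -2.6833.
u_2 = c_2 + 2.6833·q_1 = (-0.8000, 1.6000, -0.2000, 3.4000).
‖u_2‖ = 3.8471, so q_2 = (-0.2080, 0.4159, -0.0520, 0.8838).

q_2 = (-0.2080, 0.4159, -0.0520, 0.8838)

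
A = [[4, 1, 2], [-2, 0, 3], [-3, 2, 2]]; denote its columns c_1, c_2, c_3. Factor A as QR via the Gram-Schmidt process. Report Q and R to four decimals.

c_1 = (4, -2, -3); ‖c_1‖ = 5.3852, so q_1 = (0.7428, -0.3714, -0.5571).
q_1·c_2 = 0.7428·1 + (-0.3714)·0 + (-0.5571)·2 = -0.3714.
u_2 = c_2 + 0.3714·q_1 = (1.2759, -0.1379, 1.7931).
‖u_2‖ = 2.2050, so q_2 = (0.5786, -0.0626, 0.8132).
q_1·c_3 = 0.7428·2 + (-0.3714)·3 + (-0.5571)·2 = -0.7428; q_2·c_3 = 0.5786·2 + (-0.0626)·3 + 0.8132·2 = 2.5960.
u_3 = c_3 + 0.7428·q_1 − 2.5960·q_2 = (1.0496, 2.8865, -0.5248).
‖u_3‖ = 3.1160, so q_3 = (0.3369, 0.9264, -0.1684).

Q = [[0.7428, 0.5786, 0.3369], [-0.3714, -0.0626, 0.9264], [-0.5571, 0.8132, -0.1684]], R = [[5.3852, -0.3714, -0.7428], [0.0000, 2.2050, 2.5960], [0.0000, 0.0000, 3.1160]]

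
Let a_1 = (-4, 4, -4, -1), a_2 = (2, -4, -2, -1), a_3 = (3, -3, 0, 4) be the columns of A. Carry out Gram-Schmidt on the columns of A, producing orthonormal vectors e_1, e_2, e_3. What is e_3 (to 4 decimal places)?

e_3 = (0.1248, 0.0059, -0.3510, 0.9280)

a_1 = (-4, 4, -4, -1); ‖a_1‖ = 7.0000, so e_1 = (-0.5714, 0.5714, -0.5714, -0.1429).
e_1·a_2 = (-0.5714)·2 + 0.5714·(-4) + (-0.5714)·(-2) + (-0.1429)·(-1) = -2.1429.
u_2 = a_2 + 2.1429·e_1 = (0.7755, -2.7755, -3.2245, -1.3061).
‖u_2‖ = 4.5175, so e_2 = (0.1717, -0.6144, -0.7138, -0.2891).
e_1·a_3 = (-0.5714)·3 + 0.5714·(-3) + (-0.5714)·0 + (-0.1429)·4 = -4.0000; e_2·a_3 = 0.1717·3 + (-0.6144)·(-3) + (-0.7138)·0 + (-0.2891)·4 = 1.2017.
u_3 = a_3 + 4.0000·e_1 − 1.2017·e_2 = (0.5080, 0.0240, -1.4280, 3.7760).
‖u_3‖ = 4.0689, so e_3 = (0.1248, 0.0059, -0.3510, 0.9280).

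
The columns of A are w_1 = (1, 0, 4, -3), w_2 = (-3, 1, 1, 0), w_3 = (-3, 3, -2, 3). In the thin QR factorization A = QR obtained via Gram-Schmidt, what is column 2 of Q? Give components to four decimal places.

q_2 = (-0.9177, 0.3020, 0.2556, 0.0349)

w_1 = (1, 0, 4, -3); ‖w_1‖ = 5.0990, so q_1 = (0.1961, 0.0000, 0.7845, -0.5883).
q_1·w_2 = 0.1961·(-3) + 0.0000·1 + 0.7845·1 + (-0.5883)·0 = 0.1961.
u_2 = w_2 − 0.1961·q_1 = (-3.0385, 1.0000, 0.8462, 0.1154).
‖u_2‖ = 3.3108, so q_2 = (-0.9177, 0.3020, 0.2556, 0.0349).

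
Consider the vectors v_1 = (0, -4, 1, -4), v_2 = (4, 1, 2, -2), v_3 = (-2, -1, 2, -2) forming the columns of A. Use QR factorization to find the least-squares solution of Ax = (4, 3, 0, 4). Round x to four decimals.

v_1 = (0, -4, 1, -4); ‖v_1‖ = 5.7446, so q_1 = (0.0000, -0.6963, 0.1741, -0.6963).
q_1·v_2 = 0.0000·4 + (-0.6963)·1 + 0.1741·2 + (-0.6963)·(-2) = 1.0445.
u_2 = v_2 − 1.0445·q_1 = (4.0000, 1.7273, 1.8182, -1.2727).
‖u_2‖ = 4.8897, so q_2 = (0.8180, 0.3532, 0.3718, -0.2603).
q_1·v_3 = 0.0000·(-2) + (-0.6963)·(-1) + 0.1741·2 + (-0.6963)·(-2) = 2.4371; q_2·v_3 = 0.8180·(-2) + 0.3532·(-1) + 0.3718·2 + (-0.2603)·(-2) = -0.7251.
u_3 = v_3 − 2.4371·q_1 + 0.7251·q_2 = (-1.4068, 0.9531, 1.8454, -0.4918).
‖u_3‖ = 2.5563, so q_3 = (-0.5503, 0.3728, 0.7219, -0.1924).
Qᵀb = (-4.8742, 3.2908, -1.8523).
Back-substitute: x_3 = -1.8523/2.5563 = -0.7246.
x_2 = (3.2908 + 0.7251·(-0.7246))/4.8897 = 0.5656.
x_1 = (-4.8742 − 1.0445·0.5656 − 2.4371·(-0.7246))/5.7446 = -0.6439.

x = (-0.6439, 0.5656, -0.7246)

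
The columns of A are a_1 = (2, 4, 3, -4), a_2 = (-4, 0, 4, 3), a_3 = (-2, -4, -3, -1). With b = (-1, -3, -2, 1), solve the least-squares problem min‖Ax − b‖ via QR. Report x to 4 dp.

e_1 = a_1/‖a_1‖ = (2, 4, 3, -4)/6.7082 = (0.2981, 0.5963, 0.4472, -0.5963).
r_{12} = e_1·a_2 = -1.1926.
u_2 = a_2 + 1.1926·e_1 = (-3.6444, 0.7111, 4.5333, 2.2889).
‖u_2‖ = 6.2911, so e_2 = (-0.5793, 0.1130, 0.7206, 0.3638).
r_{13} = e_1·a_3 = -3.7268; r_{23} = e_2·a_3 = -1.8192.
u_3 = a_3 + 3.7268·e_1 + 1.8192·e_2 = (-1.9427, -1.5722, -0.0225, -2.5604).
‖u_3‖ = 3.5780, so e_3 = (-0.5430, -0.4394, -0.0063, -0.7156).
Qᵀb = (-3.5777, -0.8372, 1.1581).
Back-substitute: x_3 = 1.1581/3.5780 = 0.3237.
x_2 = (-0.8372 + 1.8192·0.3237)/6.2911 = -0.0395.
x_1 = (-3.5777 + 1.1926·(-0.0395) + 3.7268·0.3237)/6.7082 = -0.3605.

x = (-0.3605, -0.0395, 0.3237)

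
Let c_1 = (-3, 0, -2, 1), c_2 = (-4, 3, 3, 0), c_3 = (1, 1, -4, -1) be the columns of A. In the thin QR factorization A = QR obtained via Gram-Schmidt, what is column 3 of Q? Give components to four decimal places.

c_1 = (-3, 0, -2, 1); ‖c_1‖ = 3.7417, so e_1 = (-0.8018, 0.0000, -0.5345, 0.2673).
e_1·c_2 = (-0.8018)·(-4) + 0.0000·3 + (-0.5345)·3 + 0.2673·0 = 1.6036.
u_2 = c_2 − 1.6036·e_1 = (-2.7143, 3.0000, 3.8571, -0.4286).
‖u_2‖ = 5.6061, so e_2 = (-0.4842, 0.5351, 0.6880, -0.0764).
e_1·c_3 = (-0.8018)·1 + 0.0000·1 + (-0.5345)·(-4) + 0.2673·(-1) = 1.0690; e_2·c_3 = (-0.4842)·1 + 0.5351·1 + 0.6880·(-4) + (-0.0764)·(-1) = -2.6247.
u_3 = c_3 − 1.0690·e_1 + 2.6247·e_2 = (0.5864, 2.4045, -1.6227, -1.4864).
‖u_3‖ = 3.3118, so e_3 = (0.1771, 0.7260, -0.4900, -0.4488).

e_3 = (0.1771, 0.7260, -0.4900, -0.4488)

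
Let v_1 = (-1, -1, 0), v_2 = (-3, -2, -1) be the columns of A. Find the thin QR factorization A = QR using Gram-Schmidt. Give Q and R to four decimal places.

Q = [[-0.7071, -0.4082], [-0.7071, 0.4082], [0.0000, -0.8165]], R = [[1.4142, 3.5355], [0.0000, 1.2247]]

q_1 = v_1/‖v_1‖ = (-1, -1, 0)/1.4142 = (-0.7071, -0.7071, 0.0000).
r_{12} = q_1·v_2 = 3.5355.
u_2 = v_2 − 3.5355·q_1 = (-0.5000, 0.5000, -1.0000).
‖u_2‖ = 1.2247, so q_2 = (-0.4082, 0.4082, -0.8165).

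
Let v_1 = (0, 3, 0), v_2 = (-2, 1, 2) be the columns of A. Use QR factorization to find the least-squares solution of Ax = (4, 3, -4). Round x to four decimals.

v_1 = (0, 3, 0); ‖v_1‖ = 3.0000, so e_1 = (0.0000, 1.0000, 0.0000).
e_1·v_2 = 0.0000·(-2) + 1.0000·1 + 0.0000·2 = 1.0000.
u_2 = v_2 − 1.0000·e_1 = (-2.0000, 0.0000, 2.0000).
‖u_2‖ = 2.8284, so e_2 = (-0.7071, 0.0000, 0.7071).
Qᵀb = (3.0000, -5.6569).
Back-substitute: x_2 = -5.6569/2.8284 = -2.0000.
x_1 = (3.0000 − 1.0000·(-2.0000))/3.0000 = 1.6667.

x = (1.6667, -2.0000)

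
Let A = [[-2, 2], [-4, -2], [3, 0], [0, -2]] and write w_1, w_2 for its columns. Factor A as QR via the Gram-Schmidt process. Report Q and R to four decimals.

e_1 = w_1/‖w_1‖ = (-2, -4, 3, 0)/5.3852 = (-0.3714, -0.7428, 0.5571, 0.0000).
r_{12} = e_1·w_2 = 0.7428.
u_2 = w_2 − 0.7428·e_1 = (2.2759, -1.4483, -0.4138, -2.0000).
‖u_2‖ = 3.3835, so e_2 = (0.6726, -0.4280, -0.1223, -0.5911).

Q = [[-0.3714, 0.6726], [-0.7428, -0.4280], [0.5571, -0.1223], [0.0000, -0.5911]], R = [[5.3852, 0.7428], [0.0000, 3.3835]]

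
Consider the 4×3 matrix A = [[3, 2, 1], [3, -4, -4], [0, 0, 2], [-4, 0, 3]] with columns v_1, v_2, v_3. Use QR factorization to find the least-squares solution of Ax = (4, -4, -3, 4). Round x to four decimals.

v_1 = (3, 3, 0, -4); ‖v_1‖ = 5.8310, so q_1 = (0.5145, 0.5145, 0.0000, -0.6860).
q_1·v_2 = 0.5145·2 + 0.5145·(-4) + 0.0000·0 + (-0.6860)·0 = -1.0290.
u_2 = v_2 + 1.0290·q_1 = (2.5294, -3.4706, 0.0000, -0.7059).
‖u_2‖ = 4.3521, so q_2 = (0.5812, -0.7974, 0.0000, -0.1622).
q_1·v_3 = 0.5145·1 + 0.5145·(-4) + 0.0000·2 + (-0.6860)·3 = -3.6015; q_2·v_3 = 0.5812·1 + (-0.7974)·(-4) + 0.0000·2 + (-0.1622)·3 = 3.2844.
u_3 = v_3 + 3.6015·q_1 − 3.2844·q_2 = (0.9441, 0.4720, 2.0000, 1.0621).
‖u_3‖ = 2.4984, so q_3 = (0.3779, 0.1889, 0.8005, 0.4251).
Qᵀb = (-2.7440, 4.8658, 0.0547).
Back-substitute: x_3 = 0.0547/2.4984 = 0.0219.
x_2 = (4.8658 − 3.2844·0.0219)/4.3521 = 1.1015.
x_1 = (-2.7440 + 1.0290·1.1015 + 3.6015·0.0219)/5.8310 = -0.2627.

x = (-0.2627, 1.1015, 0.0219)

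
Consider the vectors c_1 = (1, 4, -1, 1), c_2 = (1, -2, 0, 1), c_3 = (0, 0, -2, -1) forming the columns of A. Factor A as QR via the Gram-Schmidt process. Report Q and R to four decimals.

c_1 = (1, 4, -1, 1); ‖c_1‖ = 4.3589, so q_1 = (0.2294, 0.9177, -0.2294, 0.2294).
q_1·c_2 = 0.2294·1 + 0.9177·(-2) + (-0.2294)·0 + 0.2294·1 = -1.3765.
u_2 = c_2 + 1.3765·q_1 = (1.3158, -0.7368, -0.3158, 1.3158).
‖u_2‖ = 2.0261, so q_2 = (0.6494, -0.3637, -0.1559, 0.6494).
q_1·c_3 = 0.2294·0 + 0.9177·0 + (-0.2294)·(-2) + 0.2294·(-1) = 0.2294; q_2·c_3 = 0.6494·0 + (-0.3637)·0 + (-0.1559)·(-2) + 0.6494·(-1) = -0.3377.
u_3 = c_3 − 0.2294·q_1 + 0.3377·q_2 = (0.1667, -0.3333, -2.0000, -0.8333).
‖u_3‖ = 2.1985, so q_3 = (0.0758, -0.1516, -0.9097, -0.3790).

Q = [[0.2294, 0.6494, 0.0758], [0.9177, -0.3637, -0.1516], [-0.2294, -0.1559, -0.9097], [0.2294, 0.6494, -0.3790]], R = [[4.3589, -1.3765, 0.2294], [0.0000, 2.0261, -0.3377], [0.0000, 0.0000, 2.1985]]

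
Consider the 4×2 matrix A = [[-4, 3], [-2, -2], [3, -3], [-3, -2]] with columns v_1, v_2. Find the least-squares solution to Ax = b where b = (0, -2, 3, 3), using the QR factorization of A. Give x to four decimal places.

e_1 = v_1/‖v_1‖ = (-4, -2, 3, -3)/6.1644 = (-0.6489, -0.3244, 0.4867, -0.4867).
r_{12} = e_1·v_2 = -1.7844.
u_2 = v_2 + 1.7844·e_1 = (1.8421, -2.5789, -2.1316, -2.8684).
‖u_2‖ = 4.7766, so e_2 = (0.3857, -0.5399, -0.4463, -0.6005).
Qᵀb = (0.6489, -2.0605).
Back-substitute: x_2 = -2.0605/4.7766 = -0.4314.
x_1 = (0.6489 + 1.7844·(-0.4314))/6.1644 = -0.0196.

x = (-0.0196, -0.4314)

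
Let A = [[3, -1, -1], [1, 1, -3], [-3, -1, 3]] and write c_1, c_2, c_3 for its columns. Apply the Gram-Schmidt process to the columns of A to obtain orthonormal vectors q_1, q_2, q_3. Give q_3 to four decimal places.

q_1 = c_1/‖c_1‖ = (3, 1, -3)/4.3589 = (0.6882, 0.2294, -0.6882).
r_{12} = q_1·c_2 = 0.2294.
u_2 = c_2 − 0.2294·q_1 = (-1.1579, 0.9474, -0.8421).
‖u_2‖ = 1.7168, so q_2 = (-0.6745, 0.5518, -0.4905).
r_{13} = q_1·c_3 = -3.4412; r_{23} = q_2·c_3 = -2.4526.
u_3 = c_3 + 3.4412·q_1 + 2.4526·q_2 = (-0.2857, -0.8571, -0.5714).
‖u_3‖ = 1.0690, so q_3 = (-0.2673, -0.8018, -0.5345).

q_3 = (-0.2673, -0.8018, -0.5345)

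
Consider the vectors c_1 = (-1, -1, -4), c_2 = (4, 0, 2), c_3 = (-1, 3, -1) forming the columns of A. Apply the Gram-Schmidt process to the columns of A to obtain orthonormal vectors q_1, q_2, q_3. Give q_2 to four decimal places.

c_1 = (-1, -1, -4); ‖c_1‖ = 4.2426, so q_1 = (-0.2357, -0.2357, -0.9428).
q_1·c_2 = (-0.2357)·4 + (-0.2357)·0 + (-0.9428)·2 = -2.8284.
u_2 = c_2 + 2.8284·q_1 = (3.3333, -0.6667, -0.6667).
‖u_2‖ = 3.4641, so q_2 = (0.9623, -0.1925, -0.1925).

q_2 = (0.9623, -0.1925, -0.1925)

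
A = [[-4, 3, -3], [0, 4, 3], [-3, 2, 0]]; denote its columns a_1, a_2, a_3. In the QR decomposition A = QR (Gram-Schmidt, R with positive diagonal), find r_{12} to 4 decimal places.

a_1 = (-4, 0, -3); ‖a_1‖ = 5.0000, so q_1 = (-0.8000, 0.0000, -0.6000).
r_{12} = q_1·a_2 = -3.6000.

r_{12} = -3.6000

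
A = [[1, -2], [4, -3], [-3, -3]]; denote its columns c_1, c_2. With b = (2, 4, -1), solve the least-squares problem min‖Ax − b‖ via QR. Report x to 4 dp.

x = (0.7258, -0.4260)

c_1 = (1, 4, -3); ‖c_1‖ = 5.0990, so q_1 = (0.1961, 0.7845, -0.5883).
q_1·c_2 = 0.1961·(-2) + 0.7845·(-3) + (-0.5883)·(-3) = -0.9806.
u_2 = c_2 + 0.9806·q_1 = (-1.8077, -2.2308, -3.5769).
‖u_2‖ = 4.5868, so q_2 = (-0.3941, -0.4863, -0.7798).
Qᵀb = (4.1184, -1.9538).
Back-substitute: x_2 = -1.9538/4.5868 = -0.4260.
x_1 = (4.1184 + 0.9806·(-0.4260))/5.0990 = 0.7258.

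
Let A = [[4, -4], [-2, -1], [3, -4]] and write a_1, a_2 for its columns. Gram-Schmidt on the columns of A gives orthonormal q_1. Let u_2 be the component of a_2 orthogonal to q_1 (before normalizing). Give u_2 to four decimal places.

q_1 = a_1/‖a_1‖ = (4, -2, 3)/5.3852 = (0.7428, -0.3714, 0.5571).
r_{12} = q_1·a_2 = -4.8281.
u_2 = a_2 + 4.8281·q_1 = (-0.4138, -2.7931, -1.3103).

u_2 = (-0.4138, -2.7931, -1.3103)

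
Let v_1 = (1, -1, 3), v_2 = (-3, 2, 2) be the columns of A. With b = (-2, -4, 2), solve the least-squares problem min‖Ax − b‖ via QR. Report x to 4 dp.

x = (0.7204, 0.0753)

e_1 = v_1/‖v_1‖ = (1, -1, 3)/3.3166 = (0.3015, -0.3015, 0.9045).
r_{12} = e_1·v_2 = 0.3015.
u_2 = v_2 − 0.3015·e_1 = (-3.0909, 2.0909, 1.7273).
‖u_2‖ = 4.1121, so e_2 = (-0.7517, 0.5085, 0.4200).
Qᵀb = (2.4121, 0.3095).
Back-substitute: x_2 = 0.3095/4.1121 = 0.0753.
x_1 = (2.4121 − 0.3015·0.0753)/3.3166 = 0.7204.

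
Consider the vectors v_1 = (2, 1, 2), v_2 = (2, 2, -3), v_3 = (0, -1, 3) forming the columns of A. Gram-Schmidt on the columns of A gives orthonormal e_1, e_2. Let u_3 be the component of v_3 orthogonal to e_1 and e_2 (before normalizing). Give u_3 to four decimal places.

e_1 = v_1/‖v_1‖ = (2, 1, 2)/3.0000 = (0.6667, 0.3333, 0.6667).
r_{12} = e_1·v_2 = 0.0000.
u_2 = v_2 − 0.0000·e_1 = (2.0000, 2.0000, -3.0000).
‖u_2‖ = 4.1231, so e_2 = (0.4851, 0.4851, -0.7276).
r_{13} = e_1·v_3 = 1.6667; r_{23} = e_2·v_3 = -2.6679.
u_3 = v_3 − 1.6667·e_1 + 2.6679·e_2 = (0.1830, -0.2614, -0.0523).

u_3 = (0.1830, -0.2614, -0.0523)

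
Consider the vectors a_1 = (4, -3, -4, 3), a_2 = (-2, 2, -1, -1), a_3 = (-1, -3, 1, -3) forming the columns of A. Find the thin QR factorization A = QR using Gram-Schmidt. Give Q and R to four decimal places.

Q = [[0.5657, -0.3731, -0.2364], [-0.4243, 0.4742, -0.6777], [-0.5657, -0.7929, -0.2229], [0.4243, -0.0855, -0.6597]], R = [[7.0711, -1.8385, -1.1314], [0.0000, 2.5729, -1.5857], [0.0000, 0.0000, 4.0256]]

q_1 = a_1/‖a_1‖ = (4, -3, -4, 3)/7.0711 = (0.5657, -0.4243, -0.5657, 0.4243).
r_{12} = q_1·a_2 = -1.8385.
u_2 = a_2 + 1.8385·q_1 = (-0.9600, 1.2200, -2.0400, -0.2200).
‖u_2‖ = 2.5729, so q_2 = (-0.3731, 0.4742, -0.7929, -0.0855).
r_{13} = q_1·a_3 = -1.1314; r_{23} = q_2·a_3 = -1.5857.
u_3 = a_3 + 1.1314·q_1 + 1.5857·q_2 = (-0.9517, -2.7281, -0.8973, -2.6556).
‖u_3‖ = 4.0256, so q_3 = (-0.2364, -0.6777, -0.2229, -0.6597).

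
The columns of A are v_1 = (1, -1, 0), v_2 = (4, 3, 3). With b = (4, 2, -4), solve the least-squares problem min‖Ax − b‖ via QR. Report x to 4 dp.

v_1 = (1, -1, 0); ‖v_1‖ = 1.4142, so q_1 = (0.7071, -0.7071, 0.0000).
q_1·v_2 = 0.7071·4 + (-0.7071)·3 + 0.0000·3 = 0.7071.
u_2 = v_2 − 0.7071·q_1 = (3.5000, 3.5000, 3.0000).
‖u_2‖ = 5.7879, so q_2 = (0.6047, 0.6047, 0.5183).
Qᵀb = (1.4142, 1.5550).
Back-substitute: x_2 = 1.5550/5.7879 = 0.2687.
x_1 = (1.4142 − 0.7071·0.2687)/1.4142 = 0.8657.

x = (0.8657, 0.2687)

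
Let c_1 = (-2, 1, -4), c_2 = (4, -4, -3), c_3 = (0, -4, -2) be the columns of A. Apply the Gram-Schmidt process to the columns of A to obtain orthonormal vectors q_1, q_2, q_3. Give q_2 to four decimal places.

c_1 = (-2, 1, -4); ‖c_1‖ = 4.5826, so q_1 = (-0.4364, 0.2182, -0.8729).
q_1·c_2 = (-0.4364)·4 + 0.2182·(-4) + (-0.8729)·(-3) = 0.0000.
u_2 = c_2 + 0.0000·q_1 = (4.0000, -4.0000, -3.0000).
‖u_2‖ = 6.4031, so q_2 = (0.6247, -0.6247, -0.4685).

q_2 = (0.6247, -0.6247, -0.4685)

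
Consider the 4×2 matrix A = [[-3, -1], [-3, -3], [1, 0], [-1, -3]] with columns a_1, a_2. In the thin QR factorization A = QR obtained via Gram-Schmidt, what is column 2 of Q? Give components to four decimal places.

e_1 = a_1/‖a_1‖ = (-3, -3, 1, -1)/4.4721 = (-0.6708, -0.6708, 0.2236, -0.2236).
r_{12} = e_1·a_2 = 3.3541.
u_2 = a_2 − 3.3541·e_1 = (1.2500, -0.7500, -0.7500, -2.2500).
‖u_2‖ = 2.7839, so e_2 = (0.4490, -0.2694, -0.2694, -0.8082).

e_2 = (0.4490, -0.2694, -0.2694, -0.8082)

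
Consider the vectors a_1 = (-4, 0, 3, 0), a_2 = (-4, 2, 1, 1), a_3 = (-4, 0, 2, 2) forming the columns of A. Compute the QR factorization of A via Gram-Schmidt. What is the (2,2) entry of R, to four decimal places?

q_1 = a_1/‖a_1‖ = (-4, 0, 3, 0)/5.0000 = (-0.8000, 0.0000, 0.6000, 0.0000).
r_{12} = q_1·a_2 = 3.8000.
u_2 = a_2 − 3.8000·q_1 = (-0.9600, 2.0000, -1.2800, 1.0000).
r_{22} = ‖u_2‖ = 2.7495.

r_{22} = 2.7495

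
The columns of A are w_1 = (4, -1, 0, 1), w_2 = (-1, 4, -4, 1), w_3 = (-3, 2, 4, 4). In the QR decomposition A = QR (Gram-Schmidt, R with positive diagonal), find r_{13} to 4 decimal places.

w_1 = (4, -1, 0, 1); ‖w_1‖ = 4.2426, so e_1 = (0.9428, -0.2357, 0.0000, 0.2357).
r_{13} = e_1·w_3 = -2.3570.

r_{13} = -2.3570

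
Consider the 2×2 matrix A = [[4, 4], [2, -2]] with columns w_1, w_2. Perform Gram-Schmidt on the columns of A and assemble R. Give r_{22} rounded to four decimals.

r_{22} = 3.5777

w_1 = (4, 2); ‖w_1‖ = 4.4721, so q_1 = (0.8944, 0.4472).
q_1·w_2 = 0.8944·4 + 0.4472·(-2) = 2.6833.
u_2 = w_2 − 2.6833·q_1 = (1.6000, -3.2000).
r_{22} = ‖u_2‖ = 3.5777.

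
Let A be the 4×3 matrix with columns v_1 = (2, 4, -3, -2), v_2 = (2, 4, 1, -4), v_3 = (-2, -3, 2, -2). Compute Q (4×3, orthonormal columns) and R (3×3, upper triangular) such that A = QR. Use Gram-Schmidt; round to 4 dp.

v_1 = (2, 4, -3, -2); ‖v_1‖ = 5.7446, so q_1 = (0.3482, 0.6963, -0.5222, -0.3482).
q_1·v_2 = 0.3482·2 + 0.6963·4 + (-0.5222)·1 + (-0.3482)·(-4) = 4.3519.
u_2 = v_2 − 4.3519·q_1 = (0.4848, 0.9697, 3.2727, -2.4848).
‖u_2‖ = 4.2498, so q_2 = (0.1141, 0.2282, 0.7701, -0.5847).
q_1·v_3 = 0.3482·(-2) + 0.6963·(-3) + (-0.5222)·2 + (-0.3482)·(-2) = -3.1334; q_2·v_3 = 0.1141·(-2) + 0.2282·(-3) + 0.7701·2 + (-0.5847)·(-2) = 1.7969.
u_3 = v_3 + 3.1334·q_1 − 1.7969·q_2 = (-1.1141, -1.2282, -1.0201, -2.0403).
‖u_3‖ = 2.8201, so q_3 = (-0.3951, -0.4355, -0.3617, -0.7235).

Q = [[0.3482, 0.1141, -0.3951], [0.6963, 0.2282, -0.4355], [-0.5222, 0.7701, -0.3617], [-0.3482, -0.5847, -0.7235]], R = [[5.7446, 4.3519, -3.1334], [0.0000, 4.2498, 1.7969], [0.0000, 0.0000, 2.8201]]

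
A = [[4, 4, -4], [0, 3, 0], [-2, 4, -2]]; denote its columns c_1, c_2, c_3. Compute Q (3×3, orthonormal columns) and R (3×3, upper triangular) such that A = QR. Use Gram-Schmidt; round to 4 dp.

Q = [[0.8944, 0.3904, -0.2182], [0.0000, 0.4880, 0.8729], [-0.4472, 0.7807, -0.4364]], R = [[4.4721, 1.7889, -2.6833], [0.0000, 6.1482, -3.1229], [0.0000, 0.0000, 1.7457]]

c_1 = (4, 0, -2); ‖c_1‖ = 4.4721, so q_1 = (0.8944, 0.0000, -0.4472).
q_1·c_2 = 0.8944·4 + 0.0000·3 + (-0.4472)·4 = 1.7889.
u_2 = c_2 − 1.7889·q_1 = (2.4000, 3.0000, 4.8000).
‖u_2‖ = 6.1482, so q_2 = (0.3904, 0.4880, 0.7807).
q_1·c_3 = 0.8944·(-4) + 0.0000·0 + (-0.4472)·(-2) = -2.6833; q_2·c_3 = 0.3904·(-4) + 0.4880·0 + 0.7807·(-2) = -3.1229.
u_3 = c_3 + 2.6833·q_1 + 3.1229·q_2 = (-0.3810, 1.5238, -0.7619).
‖u_3‖ = 1.7457, so q_3 = (-0.2182, 0.8729, -0.4364).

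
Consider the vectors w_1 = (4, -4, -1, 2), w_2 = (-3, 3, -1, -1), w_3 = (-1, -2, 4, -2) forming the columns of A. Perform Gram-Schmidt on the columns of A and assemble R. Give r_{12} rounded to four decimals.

r_{12} = -4.1100

q_1 = w_1/‖w_1‖ = (4, -4, -1, 2)/6.0828 = (0.6576, -0.6576, -0.1644, 0.3288).
r_{12} = q_1·w_2 = -4.1100.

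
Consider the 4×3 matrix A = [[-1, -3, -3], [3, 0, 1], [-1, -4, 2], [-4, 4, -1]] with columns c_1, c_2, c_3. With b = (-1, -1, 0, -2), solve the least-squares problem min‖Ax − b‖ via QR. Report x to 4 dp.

x = (0.1449, -0.0774, 0.1739)

q_1 = c_1/‖c_1‖ = (-1, 3, -1, -4)/5.1962 = (-0.1925, 0.5774, -0.1925, -0.7698).
r_{12} = q_1·c_2 = -1.7321.
u_2 = c_2 + 1.7321·q_1 = (-3.3333, 1.0000, -4.3333, 2.6667).
‖u_2‖ = 6.1644, so q_2 = (-0.5407, 0.1622, -0.7030, 0.4326).
r_{13} = q_1·c_3 = 1.5396; r_{23} = q_2·c_3 = -0.0541.
u_3 = c_3 − 1.5396·q_1 + 0.0541·q_2 = (-2.7329, 0.1199, 2.2583, 0.2086).
‖u_3‖ = 3.5534, so q_3 = (-0.7691, 0.0337, 0.6355, 0.0587).
Qᵀb = (1.1547, -0.4867, 0.6180).
Back-substitute: x_3 = 0.6180/3.5534 = 0.1739.
x_2 = (-0.4867 + 0.0541·0.1739)/6.1644 = -0.0774.
x_1 = (1.1547 + 1.7321·(-0.0774) − 1.5396·0.1739)/5.1962 = 0.1449.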